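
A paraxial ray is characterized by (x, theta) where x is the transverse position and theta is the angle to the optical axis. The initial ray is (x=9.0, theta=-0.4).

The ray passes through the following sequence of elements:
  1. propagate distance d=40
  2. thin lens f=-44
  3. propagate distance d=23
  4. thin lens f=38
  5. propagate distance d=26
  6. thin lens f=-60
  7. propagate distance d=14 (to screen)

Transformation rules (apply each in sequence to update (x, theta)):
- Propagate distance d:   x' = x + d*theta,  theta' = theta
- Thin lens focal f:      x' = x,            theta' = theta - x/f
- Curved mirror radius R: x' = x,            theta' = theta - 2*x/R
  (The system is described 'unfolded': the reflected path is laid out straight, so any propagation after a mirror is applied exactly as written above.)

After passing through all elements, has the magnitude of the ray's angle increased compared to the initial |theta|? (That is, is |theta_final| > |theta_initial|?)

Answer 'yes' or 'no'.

Answer: no

Derivation:
Initial: x=9.0000 theta=-0.4000
After 1 (propagate distance d=40): x=-7.0000 theta=-0.4000
After 2 (thin lens f=-44): x=-7.0000 theta=-123/220 (≈-0.5591)
After 3 (propagate distance d=23): x=-4369/220 (≈-19.8591) theta=-123/220 (≈-0.5591)
After 4 (thin lens f=38): x=-4369/220 (≈-19.8591) theta=-61/1672 (≈-0.0365)
After 5 (propagate distance d=26): x=-21744/1045 (≈-20.8077) theta=-61/1672 (≈-0.0365)
After 6 (thin lens f=-60): x=-21744/1045 (≈-20.8077) theta=-16021/41800 (≈-0.3833)
After 7 (propagate distance d=14 (to screen)): x=-547027/20900 (≈-26.1735) theta=-16021/41800 (≈-0.3833)
|theta_initial|=0.4000 |theta_final|=16021/41800 (≈0.3833) -> not increased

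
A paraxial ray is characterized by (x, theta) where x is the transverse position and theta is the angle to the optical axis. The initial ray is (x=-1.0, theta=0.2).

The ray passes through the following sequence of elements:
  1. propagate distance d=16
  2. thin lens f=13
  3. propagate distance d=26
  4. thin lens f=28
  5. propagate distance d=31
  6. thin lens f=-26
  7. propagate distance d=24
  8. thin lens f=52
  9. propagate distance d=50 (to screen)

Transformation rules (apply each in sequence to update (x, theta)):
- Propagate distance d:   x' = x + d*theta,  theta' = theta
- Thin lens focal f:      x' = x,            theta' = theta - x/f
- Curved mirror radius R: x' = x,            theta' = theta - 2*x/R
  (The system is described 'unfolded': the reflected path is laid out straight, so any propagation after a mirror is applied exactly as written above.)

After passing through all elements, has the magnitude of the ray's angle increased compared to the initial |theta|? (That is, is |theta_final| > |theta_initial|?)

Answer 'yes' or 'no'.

Initial: x=-1.0000 theta=0.2000
After 1 (propagate distance d=16): x=2.2000 theta=0.2000
After 2 (thin lens f=13): x=2.2000 theta=2/65 (≈0.0308)
After 3 (propagate distance d=26): x=3.0000 theta=2/65 (≈0.0308)
After 4 (thin lens f=28): x=3.0000 theta=-139/1820 (≈-0.0764)
After 5 (propagate distance d=31): x=1151/1820 (≈0.6324) theta=-139/1820 (≈-0.0764)
After 6 (thin lens f=-26): x=1151/1820 (≈0.6324) theta=-2463/47320 (≈-0.0520)
After 7 (propagate distance d=24): x=-14593/23660 (≈-0.6168) theta=-2463/47320 (≈-0.0520)
After 8 (thin lens f=52): x=-14593/23660 (≈-0.6168) theta=-9889/246064 (≈-0.0402)
After 9 (propagate distance d=50 (to screen)): x=-1615543/615160 (≈-2.6262) theta=-9889/246064 (≈-0.0402)
|theta_initial|=0.2000 |theta_final|=9889/246064 (≈0.0402) -> not increased

Answer: no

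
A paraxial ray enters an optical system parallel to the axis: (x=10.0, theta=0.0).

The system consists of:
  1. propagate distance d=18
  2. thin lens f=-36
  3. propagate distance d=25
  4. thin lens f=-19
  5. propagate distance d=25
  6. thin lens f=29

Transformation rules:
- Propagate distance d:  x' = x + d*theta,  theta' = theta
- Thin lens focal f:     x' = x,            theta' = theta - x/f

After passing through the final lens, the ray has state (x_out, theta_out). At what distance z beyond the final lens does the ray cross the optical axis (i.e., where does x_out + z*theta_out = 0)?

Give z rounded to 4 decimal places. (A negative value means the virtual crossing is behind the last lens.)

Answer: 109.1907

Derivation:
Initial: x=10.0000 theta=0.0000
After 1 (propagate distance d=18): x=10.0000 theta=0.0000
After 2 (thin lens f=-36): x=10.0000 theta=5/18 (≈0.2778)
After 3 (propagate distance d=25): x=305/18 (≈16.9444) theta=5/18 (≈0.2778)
After 4 (thin lens f=-19): x=305/18 (≈16.9444) theta=200/171 (≈1.1696)
After 5 (propagate distance d=25): x=1755/38 (≈46.1842) theta=200/171 (≈1.1696)
After 6 (thin lens f=29): x=1755/38 (≈46.1842) theta=-4195/9918 (≈-0.4230)
z_focus = -x_out/theta_out = -(1755/38)/(-4195/9918) = 91611/839 ≈ 109.1907
Rounded to 4 decimal places: z = 109.1907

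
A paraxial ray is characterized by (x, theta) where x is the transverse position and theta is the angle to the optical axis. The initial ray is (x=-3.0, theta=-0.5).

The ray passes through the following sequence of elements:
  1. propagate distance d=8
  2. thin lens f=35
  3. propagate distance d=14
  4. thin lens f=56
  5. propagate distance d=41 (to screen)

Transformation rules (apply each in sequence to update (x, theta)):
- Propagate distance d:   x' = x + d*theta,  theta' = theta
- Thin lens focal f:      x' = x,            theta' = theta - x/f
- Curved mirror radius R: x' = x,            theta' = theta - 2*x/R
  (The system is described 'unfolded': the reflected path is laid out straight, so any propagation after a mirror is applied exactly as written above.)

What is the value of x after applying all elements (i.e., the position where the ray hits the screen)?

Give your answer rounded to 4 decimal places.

Answer: -15.3000

Derivation:
Initial: x=-3.0000 theta=-0.5000
After 1 (propagate distance d=8): x=-7.0000 theta=-0.5000
After 2 (thin lens f=35): x=-7.0000 theta=-0.3000
After 3 (propagate distance d=14): x=-11.2000 theta=-0.3000
After 4 (thin lens f=56): x=-11.2000 theta=-0.1000
After 5 (propagate distance d=41 (to screen)): x=-15.3000 theta=-0.1000
Rounded to 4 decimal places: x = -15.3000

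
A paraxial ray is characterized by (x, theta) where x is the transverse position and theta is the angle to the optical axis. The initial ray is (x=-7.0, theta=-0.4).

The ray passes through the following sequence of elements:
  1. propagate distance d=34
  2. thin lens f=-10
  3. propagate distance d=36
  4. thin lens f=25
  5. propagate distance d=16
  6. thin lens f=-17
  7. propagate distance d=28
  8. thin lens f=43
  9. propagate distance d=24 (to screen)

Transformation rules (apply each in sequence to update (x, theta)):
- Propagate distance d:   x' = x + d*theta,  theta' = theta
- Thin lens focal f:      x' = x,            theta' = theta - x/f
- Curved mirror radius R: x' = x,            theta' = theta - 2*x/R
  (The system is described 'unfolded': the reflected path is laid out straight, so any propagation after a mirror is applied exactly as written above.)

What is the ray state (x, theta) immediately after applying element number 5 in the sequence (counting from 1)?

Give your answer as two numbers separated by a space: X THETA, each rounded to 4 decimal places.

Initial: x=-7.0000 theta=-0.4000
After 1 (propagate distance d=34): x=-20.6000 theta=-0.4000
After 2 (thin lens f=-10): x=-20.6000 theta=-2.4600
After 3 (propagate distance d=36): x=-109.1600 theta=-2.4600
After 4 (thin lens f=25): x=-109.1600 theta=1.9064
After 5 (propagate distance d=16): x=-78.6576 theta=1.9064
Rounded to 4 decimal places: x = -78.6576, theta = 1.9064

Answer: -78.6576 1.9064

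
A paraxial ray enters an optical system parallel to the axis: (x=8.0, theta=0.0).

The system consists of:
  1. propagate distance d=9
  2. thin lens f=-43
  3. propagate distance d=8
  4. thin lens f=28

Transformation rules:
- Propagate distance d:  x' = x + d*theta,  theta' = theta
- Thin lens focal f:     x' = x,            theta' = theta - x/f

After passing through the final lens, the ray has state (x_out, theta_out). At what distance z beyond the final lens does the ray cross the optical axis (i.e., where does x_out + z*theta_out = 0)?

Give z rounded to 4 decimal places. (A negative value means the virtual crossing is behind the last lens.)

Answer: 62.0870

Derivation:
Initial: x=8.0000 theta=0.0000
After 1 (propagate distance d=9): x=8.0000 theta=0.0000
After 2 (thin lens f=-43): x=8.0000 theta=8/43 (≈0.1860)
After 3 (propagate distance d=8): x=408/43 (≈9.4884) theta=8/43 (≈0.1860)
After 4 (thin lens f=28): x=408/43 (≈9.4884) theta=-46/301 (≈-0.1528)
z_focus = -x_out/theta_out = -(408/43)/(-46/301) = 1428/23 ≈ 62.0870
Rounded to 4 decimal places: z = 62.0870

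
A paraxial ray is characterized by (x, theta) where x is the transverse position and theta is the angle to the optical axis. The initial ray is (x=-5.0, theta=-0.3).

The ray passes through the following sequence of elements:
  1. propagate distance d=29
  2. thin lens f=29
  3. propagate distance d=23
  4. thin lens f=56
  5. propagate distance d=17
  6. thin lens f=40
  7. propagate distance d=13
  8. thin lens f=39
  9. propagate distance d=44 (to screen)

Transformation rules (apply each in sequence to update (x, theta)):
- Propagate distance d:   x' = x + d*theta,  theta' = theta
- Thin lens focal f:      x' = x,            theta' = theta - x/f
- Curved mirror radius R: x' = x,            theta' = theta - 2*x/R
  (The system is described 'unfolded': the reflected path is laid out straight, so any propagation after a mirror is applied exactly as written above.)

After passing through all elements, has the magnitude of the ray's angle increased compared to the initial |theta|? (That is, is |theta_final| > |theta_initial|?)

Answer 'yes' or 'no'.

Initial: x=-5.0000 theta=-0.3000
After 1 (propagate distance d=29): x=-13.7000 theta=-0.3000
After 2 (thin lens f=29): x=-13.7000 theta=5/29 (≈0.1724)
After 3 (propagate distance d=23): x=-2823/290 (≈-9.7345) theta=5/29 (≈0.1724)
After 4 (thin lens f=56): x=-2823/290 (≈-9.7345) theta=5623/16240 (≈0.3462)
After 5 (propagate distance d=17): x=-62497/16240 (≈-3.8483) theta=5623/16240 (≈0.3462)
After 6 (thin lens f=40): x=-62497/16240 (≈-3.8483) theta=287417/649600 (≈0.4425)
After 7 (propagate distance d=13): x=1236541/649600 (≈1.9035) theta=287417/649600 (≈0.4425)
After 8 (thin lens f=39): x=1236541/649600 (≈1.9035) theta=4986361/12667200 (≈0.3936)
After 9 (propagate distance d=44 (to screen)): x=69574981/3619200 (≈19.2239) theta=4986361/12667200 (≈0.3936)
|theta_initial|=0.3000 |theta_final|=4986361/12667200 (≈0.3936) -> increased

Answer: yes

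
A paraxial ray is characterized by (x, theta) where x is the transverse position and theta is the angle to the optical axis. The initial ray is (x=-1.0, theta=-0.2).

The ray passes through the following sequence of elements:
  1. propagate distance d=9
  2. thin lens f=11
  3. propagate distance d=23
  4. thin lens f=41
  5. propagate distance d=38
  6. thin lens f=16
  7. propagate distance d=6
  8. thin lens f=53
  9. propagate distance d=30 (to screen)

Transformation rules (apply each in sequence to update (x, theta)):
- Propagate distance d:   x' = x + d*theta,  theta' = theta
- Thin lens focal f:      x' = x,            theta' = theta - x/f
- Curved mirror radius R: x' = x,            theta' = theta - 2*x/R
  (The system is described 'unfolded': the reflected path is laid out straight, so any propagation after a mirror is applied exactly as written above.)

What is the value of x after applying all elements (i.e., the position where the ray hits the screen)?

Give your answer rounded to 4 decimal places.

Answer: -0.1355

Derivation:
Initial: x=-1.0000 theta=-0.2000
After 1 (propagate distance d=9): x=-2.8000 theta=-0.2000
After 2 (thin lens f=11): x=-2.8000 theta=3/55 (≈0.0545)
After 3 (propagate distance d=23): x=-17/11 (≈-1.5455) theta=3/55 (≈0.0545)
After 4 (thin lens f=41): x=-17/11 (≈-1.5455) theta=208/2255 (≈0.0922)
After 5 (propagate distance d=38): x=4419/2255 (≈1.9596) theta=208/2255 (≈0.0922)
After 6 (thin lens f=16): x=4419/2255 (≈1.9596) theta=-1091/36080 (≈-0.0302)
After 7 (propagate distance d=6): x=32079/18040 (≈1.7782) theta=-1091/36080 (≈-0.0302)
After 8 (thin lens f=53): x=32079/18040 (≈1.7782) theta=-121981/1912240 (≈-0.0638)
After 9 (propagate distance d=30 (to screen)): x=-16191/119515 (≈-0.1355) theta=-121981/1912240 (≈-0.0638)
Rounded to 4 decimal places: x = -0.1355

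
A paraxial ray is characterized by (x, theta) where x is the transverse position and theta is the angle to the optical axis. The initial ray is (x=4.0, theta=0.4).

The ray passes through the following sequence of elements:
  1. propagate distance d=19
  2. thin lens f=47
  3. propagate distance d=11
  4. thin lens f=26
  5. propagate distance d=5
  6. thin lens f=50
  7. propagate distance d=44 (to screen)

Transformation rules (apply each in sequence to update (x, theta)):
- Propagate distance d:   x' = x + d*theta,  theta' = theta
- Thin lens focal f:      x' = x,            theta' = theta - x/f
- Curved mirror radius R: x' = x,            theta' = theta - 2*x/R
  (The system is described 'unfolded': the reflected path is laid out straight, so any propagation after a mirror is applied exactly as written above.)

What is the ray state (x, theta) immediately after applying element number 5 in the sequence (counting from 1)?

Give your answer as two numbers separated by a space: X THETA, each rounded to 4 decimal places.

Answer: 11.4962 -0.3578

Derivation:
Initial: x=4.0000 theta=0.4000
After 1 (propagate distance d=19): x=11.6000 theta=0.4000
After 2 (thin lens f=47): x=11.6000 theta=36/235 (≈0.1532)
After 3 (propagate distance d=11): x=3122/235 (≈13.2851) theta=36/235 (≈0.1532)
After 4 (thin lens f=26): x=3122/235 (≈13.2851) theta=-1093/3055 (≈-0.3578)
After 5 (propagate distance d=5): x=35121/3055 (≈11.4962) theta=-1093/3055 (≈-0.3578)
Rounded to 4 decimal places: x = 11.4962, theta = -0.3578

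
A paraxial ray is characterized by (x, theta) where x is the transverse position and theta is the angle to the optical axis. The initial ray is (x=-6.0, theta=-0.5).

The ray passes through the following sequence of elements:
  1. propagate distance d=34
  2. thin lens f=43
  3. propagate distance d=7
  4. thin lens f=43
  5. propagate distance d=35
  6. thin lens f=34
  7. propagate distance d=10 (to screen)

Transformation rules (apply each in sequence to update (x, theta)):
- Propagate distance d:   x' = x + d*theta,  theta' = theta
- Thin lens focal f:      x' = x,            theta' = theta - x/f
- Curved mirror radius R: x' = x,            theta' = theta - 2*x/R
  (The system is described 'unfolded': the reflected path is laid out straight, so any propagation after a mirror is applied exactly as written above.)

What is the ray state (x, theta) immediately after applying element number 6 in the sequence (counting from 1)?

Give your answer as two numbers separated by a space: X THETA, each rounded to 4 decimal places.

Initial: x=-6.0000 theta=-0.5000
After 1 (propagate distance d=34): x=-23.0000 theta=-0.5000
After 2 (thin lens f=43): x=-23.0000 theta=3/86 (≈0.0349)
After 3 (propagate distance d=7): x=-1957/86 (≈-22.7558) theta=3/86 (≈0.0349)
After 4 (thin lens f=43): x=-1957/86 (≈-22.7558) theta=1043/1849 (≈0.5641)
After 5 (propagate distance d=35): x=-11141/3698 (≈-3.0127) theta=1043/1849 (≈0.5641)
After 6 (thin lens f=34): x=-11141/3698 (≈-3.0127) theta=82065/125732 (≈0.6527)
Rounded to 4 decimal places: x = -3.0127, theta = 0.6527

Answer: -3.0127 0.6527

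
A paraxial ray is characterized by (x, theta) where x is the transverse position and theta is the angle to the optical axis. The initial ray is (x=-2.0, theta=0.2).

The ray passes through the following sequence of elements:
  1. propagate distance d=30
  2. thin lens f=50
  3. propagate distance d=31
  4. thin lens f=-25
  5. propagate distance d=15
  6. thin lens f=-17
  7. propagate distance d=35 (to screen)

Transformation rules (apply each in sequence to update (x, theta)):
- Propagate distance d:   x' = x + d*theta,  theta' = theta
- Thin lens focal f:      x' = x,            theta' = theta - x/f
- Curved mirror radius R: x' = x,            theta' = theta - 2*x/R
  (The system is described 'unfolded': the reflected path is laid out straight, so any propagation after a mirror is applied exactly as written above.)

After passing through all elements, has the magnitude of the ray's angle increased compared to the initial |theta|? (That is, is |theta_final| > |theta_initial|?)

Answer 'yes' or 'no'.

Initial: x=-2.0000 theta=0.2000
After 1 (propagate distance d=30): x=4.0000 theta=0.2000
After 2 (thin lens f=50): x=4.0000 theta=0.1200
After 3 (propagate distance d=31): x=7.7200 theta=0.1200
After 4 (thin lens f=-25): x=7.7200 theta=0.4288
After 5 (propagate distance d=15): x=14.1520 theta=0.4288
After 6 (thin lens f=-17): x=14.1520 theta=13401/10625 (≈1.2613)
After 7 (propagate distance d=35 (to screen)): x=24776/425 (≈58.2965) theta=13401/10625 (≈1.2613)
|theta_initial|=0.2000 |theta_final|=13401/10625 (≈1.2613) -> increased

Answer: yes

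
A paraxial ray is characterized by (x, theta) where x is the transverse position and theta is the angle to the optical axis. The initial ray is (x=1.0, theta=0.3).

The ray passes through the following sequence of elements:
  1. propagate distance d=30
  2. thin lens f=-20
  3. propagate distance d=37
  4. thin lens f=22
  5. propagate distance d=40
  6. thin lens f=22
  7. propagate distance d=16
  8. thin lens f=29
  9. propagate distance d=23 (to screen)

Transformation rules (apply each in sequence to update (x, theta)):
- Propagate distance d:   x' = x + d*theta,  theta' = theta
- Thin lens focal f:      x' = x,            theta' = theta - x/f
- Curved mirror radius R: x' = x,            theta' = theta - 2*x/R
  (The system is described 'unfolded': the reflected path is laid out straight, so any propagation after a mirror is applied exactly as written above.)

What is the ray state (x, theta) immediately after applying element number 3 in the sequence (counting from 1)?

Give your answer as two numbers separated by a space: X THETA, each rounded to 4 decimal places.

Initial: x=1.0000 theta=0.3000
After 1 (propagate distance d=30): x=10.0000 theta=0.3000
After 2 (thin lens f=-20): x=10.0000 theta=0.8000
After 3 (propagate distance d=37): x=39.6000 theta=0.8000
Rounded to 4 decimal places: x = 39.6000, theta = 0.8000

Answer: 39.6000 0.8000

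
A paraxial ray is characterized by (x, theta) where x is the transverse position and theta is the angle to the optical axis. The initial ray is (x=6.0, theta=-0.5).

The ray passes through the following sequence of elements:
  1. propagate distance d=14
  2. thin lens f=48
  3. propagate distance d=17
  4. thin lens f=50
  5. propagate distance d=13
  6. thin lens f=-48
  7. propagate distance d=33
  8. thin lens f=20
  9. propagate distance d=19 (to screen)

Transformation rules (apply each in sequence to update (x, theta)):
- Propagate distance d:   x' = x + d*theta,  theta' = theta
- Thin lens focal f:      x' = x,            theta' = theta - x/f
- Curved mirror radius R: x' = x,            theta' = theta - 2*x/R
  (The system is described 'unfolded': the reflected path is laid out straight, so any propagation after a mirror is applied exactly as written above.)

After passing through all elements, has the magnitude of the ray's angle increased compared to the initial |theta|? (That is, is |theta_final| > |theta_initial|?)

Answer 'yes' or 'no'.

Initial: x=6.0000 theta=-0.5000
After 1 (propagate distance d=14): x=-1.0000 theta=-0.5000
After 2 (thin lens f=48): x=-1.0000 theta=-23/48 (≈-0.4792)
After 3 (propagate distance d=17): x=-439/48 (≈-9.1458) theta=-23/48 (≈-0.4792)
After 4 (thin lens f=50): x=-439/48 (≈-9.1458) theta=-237/800 (≈-0.2963)
After 5 (propagate distance d=13): x=-31193/2400 (≈-12.9971) theta=-237/800 (≈-0.2963)
After 6 (thin lens f=-48): x=-31193/2400 (≈-12.9971) theta=-65321/115200 (≈-0.5670)
After 7 (propagate distance d=33): x=-405873/12800 (≈-31.7088) theta=-65321/115200 (≈-0.5670)
After 8 (thin lens f=20): x=-405873/12800 (≈-31.7088) theta=2346437/2304000 (≈1.0184)
After 9 (propagate distance d=19 (to screen)): x=-28474837/2304000 (≈-12.3589) theta=2346437/2304000 (≈1.0184)
|theta_initial|=0.5000 |theta_final|=2346437/2304000 (≈1.0184) -> increased

Answer: yes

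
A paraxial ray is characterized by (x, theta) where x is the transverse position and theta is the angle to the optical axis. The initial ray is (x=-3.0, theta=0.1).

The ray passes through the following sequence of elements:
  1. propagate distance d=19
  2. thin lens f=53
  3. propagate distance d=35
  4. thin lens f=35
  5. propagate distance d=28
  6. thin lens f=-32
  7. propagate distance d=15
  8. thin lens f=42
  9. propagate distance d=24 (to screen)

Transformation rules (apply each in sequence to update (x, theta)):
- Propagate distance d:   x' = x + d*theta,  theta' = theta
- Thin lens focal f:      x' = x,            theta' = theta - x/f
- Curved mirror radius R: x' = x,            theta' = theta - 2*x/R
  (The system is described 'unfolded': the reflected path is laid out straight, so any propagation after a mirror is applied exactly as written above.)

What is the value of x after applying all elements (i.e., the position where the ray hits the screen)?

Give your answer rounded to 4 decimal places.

Answer: 6.4830

Derivation:
Initial: x=-3.0000 theta=0.1000
After 1 (propagate distance d=19): x=-1.1000 theta=0.1000
After 2 (thin lens f=53): x=-1.1000 theta=32/265 (≈0.1208)
After 3 (propagate distance d=35): x=1657/530 (≈3.1264) theta=32/265 (≈0.1208)
After 4 (thin lens f=35): x=1657/530 (≈3.1264) theta=11/350 (≈0.0314)
After 5 (propagate distance d=28): x=10617/2650 (≈4.0064) theta=11/350 (≈0.0314)
After 6 (thin lens f=-32): x=10617/2650 (≈4.0064) theta=3719/23744 (≈0.1566)
After 7 (propagate distance d=15): x=3772833/593600 (≈6.3559) theta=3719/23744 (≈0.1566)
After 8 (thin lens f=42): x=3772833/593600 (≈6.3559) theta=44039/8310400 (≈0.0053)
After 9 (propagate distance d=24 (to screen)): x=26938299/4155200 (≈6.4830) theta=44039/8310400 (≈0.0053)
Rounded to 4 decimal places: x = 6.4830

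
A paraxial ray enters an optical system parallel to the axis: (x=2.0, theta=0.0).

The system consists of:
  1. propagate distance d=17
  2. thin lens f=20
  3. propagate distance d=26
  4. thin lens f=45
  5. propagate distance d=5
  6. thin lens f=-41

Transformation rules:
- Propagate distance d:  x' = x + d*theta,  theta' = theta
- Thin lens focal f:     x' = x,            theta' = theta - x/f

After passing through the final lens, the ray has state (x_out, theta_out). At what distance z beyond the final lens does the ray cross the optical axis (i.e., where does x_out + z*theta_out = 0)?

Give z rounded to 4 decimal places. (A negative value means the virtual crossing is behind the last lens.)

Initial: x=2.0000 theta=0.0000
After 1 (propagate distance d=17): x=2.0000 theta=0.0000
After 2 (thin lens f=20): x=2.0000 theta=-0.1000
After 3 (propagate distance d=26): x=-0.6000 theta=-0.1000
After 4 (thin lens f=45): x=-0.6000 theta=-13/150 (≈-0.0867)
After 5 (propagate distance d=5): x=-31/30 (≈-1.0333) theta=-13/150 (≈-0.0867)
After 6 (thin lens f=-41): x=-31/30 (≈-1.0333) theta=-344/3075 (≈-0.1119)
z_focus = -x_out/theta_out = -(-31/30)/(-344/3075) = -6355/688 ≈ -9.2369
Rounded to 4 decimal places: z = -9.2369

Answer: -9.2369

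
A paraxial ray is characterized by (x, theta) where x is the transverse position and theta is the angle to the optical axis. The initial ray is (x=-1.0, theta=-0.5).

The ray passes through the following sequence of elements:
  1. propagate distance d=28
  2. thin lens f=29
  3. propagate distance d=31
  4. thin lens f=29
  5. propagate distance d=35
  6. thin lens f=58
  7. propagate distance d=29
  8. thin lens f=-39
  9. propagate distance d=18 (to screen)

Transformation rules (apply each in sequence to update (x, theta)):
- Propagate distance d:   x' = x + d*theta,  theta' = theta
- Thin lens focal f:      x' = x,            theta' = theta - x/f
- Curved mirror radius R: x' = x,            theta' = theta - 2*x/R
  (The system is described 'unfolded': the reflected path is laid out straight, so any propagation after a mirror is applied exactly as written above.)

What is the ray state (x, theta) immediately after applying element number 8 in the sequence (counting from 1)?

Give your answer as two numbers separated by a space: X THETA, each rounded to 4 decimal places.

Initial: x=-1.0000 theta=-0.5000
After 1 (propagate distance d=28): x=-15.0000 theta=-0.5000
After 2 (thin lens f=29): x=-15.0000 theta=1/58 (≈0.0172)
After 3 (propagate distance d=31): x=-839/58 (≈-14.4655) theta=1/58 (≈0.0172)
After 4 (thin lens f=29): x=-839/58 (≈-14.4655) theta=434/841 (≈0.5161)
After 5 (propagate distance d=35): x=6049/1682 (≈3.5963) theta=434/841 (≈0.5161)
After 6 (thin lens f=58): x=6049/1682 (≈3.5963) theta=44295/97556 (≈0.4540)
After 7 (propagate distance d=29): x=56393/3364 (≈16.7637) theta=44295/97556 (≈0.4540)
After 8 (thin lens f=-39): x=56393/3364 (≈16.7637) theta=1681451/1902342 (≈0.8839)
Rounded to 4 decimal places: x = 16.7637, theta = 0.8839

Answer: 16.7637 0.8839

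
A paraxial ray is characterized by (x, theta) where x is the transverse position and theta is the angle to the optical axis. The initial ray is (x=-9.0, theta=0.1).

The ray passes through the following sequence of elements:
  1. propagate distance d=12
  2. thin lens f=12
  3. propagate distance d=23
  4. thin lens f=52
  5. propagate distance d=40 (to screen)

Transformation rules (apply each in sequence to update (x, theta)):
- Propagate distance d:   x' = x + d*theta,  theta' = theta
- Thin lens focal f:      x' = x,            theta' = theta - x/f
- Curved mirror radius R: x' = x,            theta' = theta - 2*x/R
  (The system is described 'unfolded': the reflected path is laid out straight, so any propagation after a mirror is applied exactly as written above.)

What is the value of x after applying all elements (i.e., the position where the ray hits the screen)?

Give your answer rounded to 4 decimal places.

Answer: 32.1808

Derivation:
Initial: x=-9.0000 theta=0.1000
After 1 (propagate distance d=12): x=-7.8000 theta=0.1000
After 2 (thin lens f=12): x=-7.8000 theta=0.7500
After 3 (propagate distance d=23): x=9.4500 theta=0.7500
After 4 (thin lens f=52): x=9.4500 theta=591/1040 (≈0.5683)
After 5 (propagate distance d=40 (to screen)): x=8367/260 (≈32.1808) theta=591/1040 (≈0.5683)
Rounded to 4 decimal places: x = 32.1808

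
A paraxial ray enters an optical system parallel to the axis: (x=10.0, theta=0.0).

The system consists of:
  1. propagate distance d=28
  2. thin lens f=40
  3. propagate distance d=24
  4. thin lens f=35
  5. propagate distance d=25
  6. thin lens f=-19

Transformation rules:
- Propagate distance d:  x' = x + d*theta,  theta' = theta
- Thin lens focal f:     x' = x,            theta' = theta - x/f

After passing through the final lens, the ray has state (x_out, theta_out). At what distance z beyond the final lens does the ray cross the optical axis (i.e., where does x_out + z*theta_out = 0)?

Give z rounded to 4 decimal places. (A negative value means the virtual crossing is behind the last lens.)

Initial: x=10.0000 theta=0.0000
After 1 (propagate distance d=28): x=10.0000 theta=0.0000
After 2 (thin lens f=40): x=10.0000 theta=-0.2500
After 3 (propagate distance d=24): x=4.0000 theta=-0.2500
After 4 (thin lens f=35): x=4.0000 theta=-51/140 (≈-0.3643)
After 5 (propagate distance d=25): x=-143/28 (≈-5.1071) theta=-51/140 (≈-0.3643)
After 6 (thin lens f=-19): x=-143/28 (≈-5.1071) theta=-421/665 (≈-0.6331)
z_focus = -x_out/theta_out = -(-143/28)/(-421/665) = -13585/1684 ≈ -8.0671
Rounded to 4 decimal places: z = -8.0671

Answer: -8.0671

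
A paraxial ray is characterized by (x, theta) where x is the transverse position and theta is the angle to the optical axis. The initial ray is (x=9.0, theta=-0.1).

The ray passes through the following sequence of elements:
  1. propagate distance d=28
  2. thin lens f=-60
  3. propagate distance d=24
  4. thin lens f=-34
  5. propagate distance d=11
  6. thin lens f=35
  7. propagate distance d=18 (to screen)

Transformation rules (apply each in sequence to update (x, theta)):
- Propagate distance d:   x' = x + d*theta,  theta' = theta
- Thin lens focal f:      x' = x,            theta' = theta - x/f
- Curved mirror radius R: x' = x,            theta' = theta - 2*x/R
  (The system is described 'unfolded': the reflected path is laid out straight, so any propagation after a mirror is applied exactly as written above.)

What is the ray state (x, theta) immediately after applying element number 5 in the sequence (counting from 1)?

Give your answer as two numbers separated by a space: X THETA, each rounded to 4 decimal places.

Initial: x=9.0000 theta=-0.1000
After 1 (propagate distance d=28): x=6.2000 theta=-0.1000
After 2 (thin lens f=-60): x=6.2000 theta=1/300 (≈0.0033)
After 3 (propagate distance d=24): x=6.2800 theta=1/300 (≈0.0033)
After 4 (thin lens f=-34): x=6.2800 theta=959/5100 (≈0.1880)
After 5 (propagate distance d=11): x=42577/5100 (≈8.3484) theta=959/5100 (≈0.1880)
Rounded to 4 decimal places: x = 8.3484, theta = 0.1880

Answer: 8.3484 0.1880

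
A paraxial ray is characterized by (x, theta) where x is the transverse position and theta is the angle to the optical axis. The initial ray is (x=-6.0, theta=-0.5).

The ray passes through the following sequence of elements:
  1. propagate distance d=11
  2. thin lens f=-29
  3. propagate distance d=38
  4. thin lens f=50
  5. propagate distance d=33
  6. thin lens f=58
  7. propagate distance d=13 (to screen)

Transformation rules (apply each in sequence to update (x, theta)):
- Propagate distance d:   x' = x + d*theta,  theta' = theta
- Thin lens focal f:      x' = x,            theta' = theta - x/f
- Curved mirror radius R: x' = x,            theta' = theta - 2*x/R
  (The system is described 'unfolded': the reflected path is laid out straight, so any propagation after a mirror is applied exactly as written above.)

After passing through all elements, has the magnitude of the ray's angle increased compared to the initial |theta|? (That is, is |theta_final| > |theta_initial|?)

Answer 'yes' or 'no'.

Answer: yes

Derivation:
Initial: x=-6.0000 theta=-0.5000
After 1 (propagate distance d=11): x=-11.5000 theta=-0.5000
After 2 (thin lens f=-29): x=-11.5000 theta=-26/29 (≈-0.8966)
After 3 (propagate distance d=38): x=-2643/58 (≈-45.5690) theta=-26/29 (≈-0.8966)
After 4 (thin lens f=50): x=-2643/58 (≈-45.5690) theta=43/2900 (≈0.0148)
After 5 (propagate distance d=33): x=-130731/2900 (≈-45.0797) theta=43/2900 (≈0.0148)
After 6 (thin lens f=58): x=-130731/2900 (≈-45.0797) theta=5329/6728 (≈0.7921)
After 7 (propagate distance d=13 (to screen)): x=-5850473/168200 (≈-34.7828) theta=5329/6728 (≈0.7921)
|theta_initial|=0.5000 |theta_final|=5329/6728 (≈0.7921) -> increased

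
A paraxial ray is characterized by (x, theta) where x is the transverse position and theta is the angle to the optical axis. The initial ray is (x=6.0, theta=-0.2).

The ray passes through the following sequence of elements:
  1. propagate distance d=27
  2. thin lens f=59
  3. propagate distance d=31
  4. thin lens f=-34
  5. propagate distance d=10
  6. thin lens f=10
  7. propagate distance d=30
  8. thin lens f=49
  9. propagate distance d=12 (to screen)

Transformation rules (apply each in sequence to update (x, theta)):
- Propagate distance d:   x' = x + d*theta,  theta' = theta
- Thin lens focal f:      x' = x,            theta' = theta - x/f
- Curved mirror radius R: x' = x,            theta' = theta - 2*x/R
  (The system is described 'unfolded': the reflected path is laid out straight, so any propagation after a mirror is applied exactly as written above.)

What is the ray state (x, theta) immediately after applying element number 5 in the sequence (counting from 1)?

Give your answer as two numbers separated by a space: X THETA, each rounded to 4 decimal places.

Initial: x=6.0000 theta=-0.2000
After 1 (propagate distance d=27): x=0.6000 theta=-0.2000
After 2 (thin lens f=59): x=0.6000 theta=-62/295 (≈-0.2102)
After 3 (propagate distance d=31): x=-349/59 (≈-5.9153) theta=-62/295 (≈-0.2102)
After 4 (thin lens f=-34): x=-349/59 (≈-5.9153) theta=-3853/10030 (≈-0.3841)
After 5 (propagate distance d=10): x=-9786/1003 (≈-9.7567) theta=-3853/10030 (≈-0.3841)
Rounded to 4 decimal places: x = -9.7567, theta = -0.3841

Answer: -9.7567 -0.3841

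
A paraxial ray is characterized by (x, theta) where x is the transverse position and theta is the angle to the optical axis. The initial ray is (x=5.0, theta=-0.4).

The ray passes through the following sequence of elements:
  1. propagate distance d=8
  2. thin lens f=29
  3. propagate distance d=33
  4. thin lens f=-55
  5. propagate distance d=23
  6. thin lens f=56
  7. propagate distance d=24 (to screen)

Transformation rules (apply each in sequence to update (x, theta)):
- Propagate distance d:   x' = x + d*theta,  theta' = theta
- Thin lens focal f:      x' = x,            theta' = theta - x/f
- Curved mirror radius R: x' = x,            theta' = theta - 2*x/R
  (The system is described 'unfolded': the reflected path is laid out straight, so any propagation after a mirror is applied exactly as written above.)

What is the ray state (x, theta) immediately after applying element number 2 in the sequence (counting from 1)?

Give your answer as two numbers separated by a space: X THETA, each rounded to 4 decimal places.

Answer: 1.8000 -0.4621

Derivation:
Initial: x=5.0000 theta=-0.4000
After 1 (propagate distance d=8): x=1.8000 theta=-0.4000
After 2 (thin lens f=29): x=1.8000 theta=-67/145 (≈-0.4621)
Rounded to 4 decimal places: x = 1.8000, theta = -0.4621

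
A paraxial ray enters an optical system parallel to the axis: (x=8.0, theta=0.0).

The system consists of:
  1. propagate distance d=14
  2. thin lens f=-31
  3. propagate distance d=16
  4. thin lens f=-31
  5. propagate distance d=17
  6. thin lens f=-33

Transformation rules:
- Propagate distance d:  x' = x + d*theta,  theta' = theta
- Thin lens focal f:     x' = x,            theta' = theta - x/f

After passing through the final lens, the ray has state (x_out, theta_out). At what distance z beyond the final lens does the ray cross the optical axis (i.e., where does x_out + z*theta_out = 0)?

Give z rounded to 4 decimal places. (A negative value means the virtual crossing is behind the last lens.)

Answer: -17.1437

Derivation:
Initial: x=8.0000 theta=0.0000
After 1 (propagate distance d=14): x=8.0000 theta=0.0000
After 2 (thin lens f=-31): x=8.0000 theta=8/31 (≈0.2581)
After 3 (propagate distance d=16): x=376/31 (≈12.1290) theta=8/31 (≈0.2581)
After 4 (thin lens f=-31): x=376/31 (≈12.1290) theta=624/961 (≈0.6493)
After 5 (propagate distance d=17): x=22264/961 (≈23.1675) theta=624/961 (≈0.6493)
After 6 (thin lens f=-33): x=22264/961 (≈23.1675) theta=3896/2883 (≈1.3514)
z_focus = -x_out/theta_out = -(22264/961)/(3896/2883) = -8349/487 ≈ -17.1437
Rounded to 4 decimal places: z = -17.1437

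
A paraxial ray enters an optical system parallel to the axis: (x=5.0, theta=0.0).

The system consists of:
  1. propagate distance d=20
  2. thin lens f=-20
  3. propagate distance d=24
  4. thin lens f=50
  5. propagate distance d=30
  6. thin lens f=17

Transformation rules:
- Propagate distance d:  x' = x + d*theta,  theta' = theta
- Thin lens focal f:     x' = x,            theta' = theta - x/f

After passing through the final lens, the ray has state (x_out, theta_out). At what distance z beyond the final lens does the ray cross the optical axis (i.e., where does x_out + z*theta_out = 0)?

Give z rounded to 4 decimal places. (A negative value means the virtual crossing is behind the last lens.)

Initial: x=5.0000 theta=0.0000
After 1 (propagate distance d=20): x=5.0000 theta=0.0000
After 2 (thin lens f=-20): x=5.0000 theta=0.2500
After 3 (propagate distance d=24): x=11.0000 theta=0.2500
After 4 (thin lens f=50): x=11.0000 theta=0.0300
After 5 (propagate distance d=30): x=11.9000 theta=0.0300
After 6 (thin lens f=17): x=11.9000 theta=-0.6700
z_focus = -x_out/theta_out = -(11.9000)/(-0.6700) = 1190/67 ≈ 17.7612
Rounded to 4 decimal places: z = 17.7612

Answer: 17.7612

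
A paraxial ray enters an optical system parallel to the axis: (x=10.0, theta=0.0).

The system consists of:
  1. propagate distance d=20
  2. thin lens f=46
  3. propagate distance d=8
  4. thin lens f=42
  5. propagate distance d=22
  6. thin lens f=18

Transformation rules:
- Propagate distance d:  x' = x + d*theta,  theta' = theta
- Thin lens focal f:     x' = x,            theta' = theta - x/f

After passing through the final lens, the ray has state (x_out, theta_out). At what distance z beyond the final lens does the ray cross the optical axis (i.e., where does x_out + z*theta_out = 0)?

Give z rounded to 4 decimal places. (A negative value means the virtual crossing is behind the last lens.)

Initial: x=10.0000 theta=0.0000
After 1 (propagate distance d=20): x=10.0000 theta=0.0000
After 2 (thin lens f=46): x=10.0000 theta=-5/23 (≈-0.2174)
After 3 (propagate distance d=8): x=190/23 (≈8.2609) theta=-5/23 (≈-0.2174)
After 4 (thin lens f=42): x=190/23 (≈8.2609) theta=-200/483 (≈-0.4141)
After 5 (propagate distance d=22): x=-410/483 (≈-0.8489) theta=-200/483 (≈-0.4141)
After 6 (thin lens f=18): x=-410/483 (≈-0.8489) theta=-1595/4347 (≈-0.3669)
z_focus = -x_out/theta_out = -(-410/483)/(-1595/4347) = -738/319 ≈ -2.3135
Rounded to 4 decimal places: z = -2.3135

Answer: -2.3135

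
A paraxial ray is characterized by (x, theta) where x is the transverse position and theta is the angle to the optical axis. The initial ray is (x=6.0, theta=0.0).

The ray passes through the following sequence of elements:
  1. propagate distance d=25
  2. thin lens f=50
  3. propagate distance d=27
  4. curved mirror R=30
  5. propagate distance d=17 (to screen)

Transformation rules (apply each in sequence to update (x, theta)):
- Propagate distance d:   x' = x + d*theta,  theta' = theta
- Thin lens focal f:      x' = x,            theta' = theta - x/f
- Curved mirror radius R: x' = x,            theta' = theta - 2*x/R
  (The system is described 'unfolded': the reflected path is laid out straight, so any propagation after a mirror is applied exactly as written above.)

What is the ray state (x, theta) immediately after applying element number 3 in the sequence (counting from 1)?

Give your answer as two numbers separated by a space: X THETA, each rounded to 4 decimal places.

Initial: x=6.0000 theta=0.0000
After 1 (propagate distance d=25): x=6.0000 theta=0.0000
After 2 (thin lens f=50): x=6.0000 theta=-0.1200
After 3 (propagate distance d=27): x=2.7600 theta=-0.1200
Rounded to 4 decimal places: x = 2.7600, theta = -0.1200

Answer: 2.7600 -0.1200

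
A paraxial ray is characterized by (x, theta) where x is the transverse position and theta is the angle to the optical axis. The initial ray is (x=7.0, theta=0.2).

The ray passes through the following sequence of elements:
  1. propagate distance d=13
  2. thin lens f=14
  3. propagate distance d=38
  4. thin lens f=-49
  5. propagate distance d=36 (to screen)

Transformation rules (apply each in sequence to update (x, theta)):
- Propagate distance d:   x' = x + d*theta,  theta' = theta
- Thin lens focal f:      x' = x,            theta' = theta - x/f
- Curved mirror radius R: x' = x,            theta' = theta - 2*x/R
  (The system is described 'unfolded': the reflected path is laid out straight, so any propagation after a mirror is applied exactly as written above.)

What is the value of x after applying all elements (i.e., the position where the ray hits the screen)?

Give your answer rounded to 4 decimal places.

Answer: -32.8501

Derivation:
Initial: x=7.0000 theta=0.2000
After 1 (propagate distance d=13): x=9.6000 theta=0.2000
After 2 (thin lens f=14): x=9.6000 theta=-17/35 (≈-0.4857)
After 3 (propagate distance d=38): x=-62/7 (≈-8.8571) theta=-17/35 (≈-0.4857)
After 4 (thin lens f=-49): x=-62/7 (≈-8.8571) theta=-1143/1715 (≈-0.6665)
After 5 (propagate distance d=36 (to screen)): x=-56338/1715 (≈-32.8501) theta=-1143/1715 (≈-0.6665)
Rounded to 4 decimal places: x = -32.8501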